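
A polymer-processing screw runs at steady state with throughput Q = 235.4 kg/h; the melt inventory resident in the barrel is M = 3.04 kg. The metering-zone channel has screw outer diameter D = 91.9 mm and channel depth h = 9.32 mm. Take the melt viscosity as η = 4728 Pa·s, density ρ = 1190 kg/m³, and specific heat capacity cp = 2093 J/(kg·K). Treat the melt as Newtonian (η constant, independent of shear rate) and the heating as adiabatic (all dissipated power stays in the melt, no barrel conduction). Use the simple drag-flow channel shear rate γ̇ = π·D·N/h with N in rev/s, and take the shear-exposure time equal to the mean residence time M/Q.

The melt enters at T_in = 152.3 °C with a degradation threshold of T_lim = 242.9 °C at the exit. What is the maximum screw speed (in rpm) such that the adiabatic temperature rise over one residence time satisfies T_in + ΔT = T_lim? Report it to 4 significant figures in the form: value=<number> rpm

Q_s = Q / 3600 = 235.4 / 3600 = 0.0653889 kg/s
t_res = M / Q_s = 3.04 / 0.0653889 = 46.4911 s
Geometry in SI: D = 91.9 mm → 0.0919 m, h = 9.32 mm → 0.00932 m
Allowable rise: ΔT_a = T_lim − T_in = 242.9 − 152.3 = 90.6 K
γ̇_max² = ΔT_a·ρ·cp/(η·t_res) = 90.6·1190·2093/(4728·46.4911) = 1026.59 s⁻²
γ̇_max = sqrt(1026.59) = 32.0405 s⁻¹
N_max = γ̇_max h / (πD) = 32.0405·0.00932/(π·0.0919) = 1.03431 rev/s → ×60 = 62.0584 rpm

value=62.06 rpm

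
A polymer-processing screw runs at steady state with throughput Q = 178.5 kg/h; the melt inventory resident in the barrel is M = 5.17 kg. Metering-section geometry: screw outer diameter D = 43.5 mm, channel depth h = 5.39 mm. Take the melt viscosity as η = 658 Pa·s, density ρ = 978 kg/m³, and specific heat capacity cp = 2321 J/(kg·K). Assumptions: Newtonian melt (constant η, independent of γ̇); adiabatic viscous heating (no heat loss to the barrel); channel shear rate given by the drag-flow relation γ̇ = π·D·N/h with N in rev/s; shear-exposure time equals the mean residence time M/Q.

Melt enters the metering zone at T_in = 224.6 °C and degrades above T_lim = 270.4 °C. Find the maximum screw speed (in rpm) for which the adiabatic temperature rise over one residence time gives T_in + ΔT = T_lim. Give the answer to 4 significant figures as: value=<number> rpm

Convert throughput: Q = 178.5 kg/h = 178.5/3600 = 0.0495833 kg/s
Mean residence time: t_res = M/Q_s = 5.17 kg / 0.0495833 kg/s = 104.269 s
Geometry in SI: D = 43.5 mm → 0.0435 m, h = 5.39 mm → 0.00539 m
Allowable rise: ΔT_a = T_lim − T_in = 270.4 − 224.6 = 45.8 K
γ̇_max² = ΔT_a·ρ·cp/(η·t_res) = 45.8·978·2321/(658·104.269) = 1515.3 s⁻²
γ̇_max = sqrt(1515.3) = 38.9269 s⁻¹
Solve γ̇ = πDN/h for N: N_max = γ̇_max·h/(π·D) = 38.9269 × 0.00539 / (π × 0.0435) = 1.53532 rev/s = 92.1192 rpm

value=92.12 rpm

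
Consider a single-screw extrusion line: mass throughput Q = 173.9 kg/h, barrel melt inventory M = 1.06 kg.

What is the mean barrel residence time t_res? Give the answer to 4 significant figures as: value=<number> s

value=21.94 s

Q_s = Q / 3600 = 173.9 / 3600 = 0.0483056 kg/s
Mean residence time: t_res = M/Q_s = 1.06 kg / 0.0483056 kg/s = 21.9436 s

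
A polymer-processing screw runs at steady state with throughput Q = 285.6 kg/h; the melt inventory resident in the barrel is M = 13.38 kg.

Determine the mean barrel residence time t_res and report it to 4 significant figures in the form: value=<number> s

value=168.7 s

Throughput in SI: Q_s = 285.6 kg/h ÷ 3600 s/h = 0.0793333 kg/s
Mean residence time: t_res = M/Q_s = 13.38 kg / 0.0793333 kg/s = 168.655 s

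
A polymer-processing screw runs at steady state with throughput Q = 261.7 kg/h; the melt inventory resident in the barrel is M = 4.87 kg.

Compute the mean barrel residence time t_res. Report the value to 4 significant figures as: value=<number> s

value=66.99 s

Q_s = Q / 3600 = 261.7 / 3600 = 0.0726944 kg/s
t_res = M / Q_s = 4.87 ÷ 0.0726944 = 66.9927 s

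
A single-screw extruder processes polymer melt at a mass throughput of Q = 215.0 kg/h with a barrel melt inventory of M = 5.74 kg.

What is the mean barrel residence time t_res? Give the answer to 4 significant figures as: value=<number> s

value=96.11 s

Throughput in SI: Q_s = 215.0 kg/h ÷ 3600 s/h = 0.0597222 kg/s
Mean residence time: t_res = M/Q_s = 5.74 kg / 0.0597222 kg/s = 96.1116 s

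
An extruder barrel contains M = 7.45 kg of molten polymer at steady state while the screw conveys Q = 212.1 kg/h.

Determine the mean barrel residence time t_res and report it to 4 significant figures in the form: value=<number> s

Q_s = Q / 3600 = 212.1 / 3600 = 0.0589167 kg/s
t_res = M / Q_s = 7.45 ÷ 0.0589167 = 126.45 s

value=126.4 s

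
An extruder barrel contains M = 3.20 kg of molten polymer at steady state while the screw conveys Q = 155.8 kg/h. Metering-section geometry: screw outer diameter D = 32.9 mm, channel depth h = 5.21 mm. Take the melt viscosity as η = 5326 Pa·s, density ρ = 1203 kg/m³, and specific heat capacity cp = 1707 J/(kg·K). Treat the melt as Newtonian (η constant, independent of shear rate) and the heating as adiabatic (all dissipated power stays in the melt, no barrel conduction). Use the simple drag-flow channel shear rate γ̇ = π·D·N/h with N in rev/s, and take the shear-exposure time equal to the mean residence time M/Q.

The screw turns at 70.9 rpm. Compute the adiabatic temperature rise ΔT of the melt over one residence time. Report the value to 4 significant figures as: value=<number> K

value=105.4 K

Q_s = Q / 3600 = 155.8 / 3600 = 0.0432778 kg/s
t_res = M / Q_s = 3.20 / 0.0432778 = 73.9409 s
D = 32.9 mm = 0.0329 m;  h = 5.21 mm = 0.00521 m;  N = 70.9 rpm / 60 = 1.18167 rev/s
Shear rate: γ̇ = πDN/h = π·0.0329·1.18167/0.00521 = 23.4425 s⁻¹
ΔT = η·γ̇²·t_res / (ρ·cp) = 5326 · (23.4425)² · 73.9409 / (1203 · 1707) = 105.388 K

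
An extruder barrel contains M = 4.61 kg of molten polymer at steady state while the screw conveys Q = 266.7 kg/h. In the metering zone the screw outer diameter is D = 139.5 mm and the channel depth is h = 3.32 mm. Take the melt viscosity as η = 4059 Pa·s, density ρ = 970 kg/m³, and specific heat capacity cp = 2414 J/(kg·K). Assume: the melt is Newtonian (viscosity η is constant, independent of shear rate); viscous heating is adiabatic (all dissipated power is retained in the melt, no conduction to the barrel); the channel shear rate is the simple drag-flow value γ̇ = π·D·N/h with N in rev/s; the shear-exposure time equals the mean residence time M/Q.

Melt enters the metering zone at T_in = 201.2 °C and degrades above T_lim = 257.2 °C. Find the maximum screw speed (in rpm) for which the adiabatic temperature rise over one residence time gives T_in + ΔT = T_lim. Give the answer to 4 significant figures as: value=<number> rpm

Q_s = Q / 3600 = 266.7 / 3600 = 0.0740833 kg/s
t_res = M / Q_s = 4.61 / 0.0740833 = 62.2272 s
D = 139.5 mm = 0.1395 m;  h = 3.32 mm = 0.00332 m
ΔT_a = T_lim − T_in = 257.2 °C − 201.2 °C = 56 K
Invert ΔT = ηγ̇²t_res/(ρcp) for γ̇: γ̇_max² = ΔT_a ρ cp / (η t_res) = 56·970·2414 / (4059·62.2272) = 519.156 s⁻²
γ̇_max = sqrt(519.156) = 22.785 s⁻¹
N_max = γ̇_max h / (πD) = 22.785·0.00332/(π·0.1395) = 0.172609 rev/s → ×60 = 10.3565 rpm

value=10.36 rpm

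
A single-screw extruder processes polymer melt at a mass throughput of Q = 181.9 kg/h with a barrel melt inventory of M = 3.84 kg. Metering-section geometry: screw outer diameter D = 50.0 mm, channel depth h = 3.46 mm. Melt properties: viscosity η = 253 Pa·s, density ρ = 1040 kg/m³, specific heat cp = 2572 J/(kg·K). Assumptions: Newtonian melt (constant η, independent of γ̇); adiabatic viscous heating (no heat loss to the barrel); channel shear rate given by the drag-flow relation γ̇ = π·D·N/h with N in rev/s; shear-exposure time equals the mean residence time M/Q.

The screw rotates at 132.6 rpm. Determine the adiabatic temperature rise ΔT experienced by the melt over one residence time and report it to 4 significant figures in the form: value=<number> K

value=72.36 K

Q_s = Q / 3600 = 181.9 / 3600 = 0.0505278 kg/s
t_res = M / Q_s = 3.84 ÷ 0.0505278 = 75.9978 s
Convert to SI: D = 0.05 m, h = 0.00346 m, N = 132.6/60 = 2.21 rev/s
Shear rate: γ̇ = πDN/h = π·0.05·2.21/0.00346 = 100.331 s⁻¹
Adiabatic rise: ΔT = η γ̇² t_res / (ρ cp) = 253·(100.331)²·75.9978 / (1040·2572) = 72.3585 K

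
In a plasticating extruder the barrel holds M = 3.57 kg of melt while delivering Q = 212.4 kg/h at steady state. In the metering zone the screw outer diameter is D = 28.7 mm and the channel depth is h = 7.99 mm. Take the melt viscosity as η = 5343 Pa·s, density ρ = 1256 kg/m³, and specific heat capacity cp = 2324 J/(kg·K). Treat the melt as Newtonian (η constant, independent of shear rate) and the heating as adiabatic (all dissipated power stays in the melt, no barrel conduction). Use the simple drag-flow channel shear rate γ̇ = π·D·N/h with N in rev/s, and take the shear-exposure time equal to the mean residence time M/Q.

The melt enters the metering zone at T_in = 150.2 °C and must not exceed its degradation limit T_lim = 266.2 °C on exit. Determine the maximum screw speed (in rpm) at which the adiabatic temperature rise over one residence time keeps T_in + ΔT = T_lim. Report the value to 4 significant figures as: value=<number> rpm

value=172.1 rpm

Q_s = Q / 3600 = 212.4 / 3600 = 0.059 kg/s
t_res = M / Q_s = 3.57 / 0.059 = 60.5085 s
Geometry in SI: D = 28.7 mm → 0.0287 m, h = 7.99 mm → 0.00799 m
Allowable rise: ΔT_a = T_lim − T_in = 266.2 − 150.2 = 116 K
Invert ΔT = ηγ̇²t_res/(ρcp) for γ̇: γ̇_max² = ΔT_a ρ cp / (η t_res) = 116·1256·2324 / (5343·60.5085) = 1047.33 s⁻²
γ̇_max = √1047.33 = 32.3624 s⁻¹
N_max = γ̇_max h / (πD) = 32.3624·0.00799/(π·0.0287) = 2.86785 rev/s → ×60 = 172.071 rpm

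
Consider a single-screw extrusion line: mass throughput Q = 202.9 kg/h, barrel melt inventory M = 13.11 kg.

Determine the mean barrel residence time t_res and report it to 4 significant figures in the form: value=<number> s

value=232.6 s

Convert throughput: Q = 202.9 kg/h = 202.9/3600 = 0.0563611 kg/s
Mean residence time: t_res = M/Q_s = 13.11 kg / 0.0563611 kg/s = 232.607 s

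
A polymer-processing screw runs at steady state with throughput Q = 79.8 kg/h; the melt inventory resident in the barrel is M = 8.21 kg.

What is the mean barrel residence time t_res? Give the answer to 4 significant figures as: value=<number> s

Throughput in SI: Q_s = 79.8 kg/h ÷ 3600 s/h = 0.0221667 kg/s
t_res = M / Q_s = 8.21 / 0.0221667 = 370.376 s

value=370.4 s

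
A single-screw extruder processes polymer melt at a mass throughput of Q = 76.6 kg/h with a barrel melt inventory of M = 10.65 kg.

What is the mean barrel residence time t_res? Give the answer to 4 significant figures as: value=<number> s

value=500.5 s

Convert throughput: Q = 76.6 kg/h = 76.6/3600 = 0.0212778 kg/s
Mean residence time: t_res = M/Q_s = 10.65 kg / 0.0212778 kg/s = 500.522 s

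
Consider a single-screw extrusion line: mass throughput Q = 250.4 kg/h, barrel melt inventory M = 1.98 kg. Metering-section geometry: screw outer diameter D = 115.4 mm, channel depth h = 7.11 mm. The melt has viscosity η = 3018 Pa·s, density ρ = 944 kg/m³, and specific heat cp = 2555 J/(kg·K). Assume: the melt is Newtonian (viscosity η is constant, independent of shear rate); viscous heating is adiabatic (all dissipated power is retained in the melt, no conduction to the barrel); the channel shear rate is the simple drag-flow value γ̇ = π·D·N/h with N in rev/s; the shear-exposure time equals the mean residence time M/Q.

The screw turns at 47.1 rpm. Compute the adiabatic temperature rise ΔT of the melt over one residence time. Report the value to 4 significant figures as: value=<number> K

value=57.07 K

Throughput in SI: Q_s = 250.4 kg/h ÷ 3600 s/h = 0.0695556 kg/s
t_res = M / Q_s = 1.98 ÷ 0.0695556 = 28.4665 s
Convert to SI: D = 0.1154 m, h = 0.00711 m, N = 47.1/60 = 0.785 rev/s
Shear rate: γ̇ = πDN/h = π·0.1154·0.785/0.00711 = 40.0272 s⁻¹
Adiabatic rise: ΔT = η γ̇² t_res / (ρ cp) = 3018·(40.0272)²·28.4665 / (944·2555) = 57.0691 K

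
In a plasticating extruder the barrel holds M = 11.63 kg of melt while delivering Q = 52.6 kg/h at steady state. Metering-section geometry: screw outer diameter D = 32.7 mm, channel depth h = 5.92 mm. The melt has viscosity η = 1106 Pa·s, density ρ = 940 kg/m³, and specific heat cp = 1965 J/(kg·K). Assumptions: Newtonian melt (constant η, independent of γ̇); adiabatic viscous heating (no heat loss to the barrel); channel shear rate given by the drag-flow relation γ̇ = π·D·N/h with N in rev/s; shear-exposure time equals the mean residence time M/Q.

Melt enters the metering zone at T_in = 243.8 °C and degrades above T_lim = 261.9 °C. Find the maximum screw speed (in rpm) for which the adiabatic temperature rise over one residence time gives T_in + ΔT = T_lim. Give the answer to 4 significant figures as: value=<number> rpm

Throughput in SI: Q_s = 52.6 kg/h ÷ 3600 s/h = 0.0146111 kg/s
t_res = M / Q_s = 11.63 / 0.0146111 = 795.97 s
D = 32.7 mm = 0.0327 m;  h = 5.92 mm = 0.00592 m
Allowable rise: ΔT_a = T_lim − T_in = 261.9 − 243.8 = 18.1 K
γ̇_max² = ΔT_a·ρ·cp/(η·t_res) = 18.1·940·1965/(1106·795.97) = 37.9767 s⁻²
γ̇_max = sqrt(37.9767) = 6.16252 s⁻¹
N_max = γ̇_max h / (πD) = 6.16252·0.00592/(π·0.0327) = 0.355126 rev/s → ×60 = 21.3076 rpm

value=21.31 rpm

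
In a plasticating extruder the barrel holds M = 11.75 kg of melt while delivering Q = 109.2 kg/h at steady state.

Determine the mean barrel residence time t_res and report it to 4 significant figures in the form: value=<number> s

Q_s = Q / 3600 = 109.2 / 3600 = 0.0303333 kg/s
t_res = M / Q_s = 11.75 / 0.0303333 = 387.363 s

value=387.4 s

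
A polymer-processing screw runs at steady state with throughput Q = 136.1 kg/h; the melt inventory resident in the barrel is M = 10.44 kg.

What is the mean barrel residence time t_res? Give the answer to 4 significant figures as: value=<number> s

value=276.1 s

Q_s = Q / 3600 = 136.1 / 3600 = 0.0378056 kg/s
Mean residence time: t_res = M/Q_s = 10.44 kg / 0.0378056 kg/s = 276.15 s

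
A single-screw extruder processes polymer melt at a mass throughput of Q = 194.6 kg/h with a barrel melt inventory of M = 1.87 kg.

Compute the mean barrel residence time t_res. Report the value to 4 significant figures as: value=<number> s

value=34.59 s

Throughput in SI: Q_s = 194.6 kg/h ÷ 3600 s/h = 0.0540556 kg/s
Mean residence time: t_res = M/Q_s = 1.87 kg / 0.0540556 kg/s = 34.594 s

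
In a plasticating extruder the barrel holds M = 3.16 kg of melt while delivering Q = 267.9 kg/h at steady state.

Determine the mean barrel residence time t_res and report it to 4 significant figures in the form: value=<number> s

value=42.46 s

Convert throughput: Q = 267.9 kg/h = 267.9/3600 = 0.0744167 kg/s
t_res = M / Q_s = 3.16 / 0.0744167 = 42.4636 s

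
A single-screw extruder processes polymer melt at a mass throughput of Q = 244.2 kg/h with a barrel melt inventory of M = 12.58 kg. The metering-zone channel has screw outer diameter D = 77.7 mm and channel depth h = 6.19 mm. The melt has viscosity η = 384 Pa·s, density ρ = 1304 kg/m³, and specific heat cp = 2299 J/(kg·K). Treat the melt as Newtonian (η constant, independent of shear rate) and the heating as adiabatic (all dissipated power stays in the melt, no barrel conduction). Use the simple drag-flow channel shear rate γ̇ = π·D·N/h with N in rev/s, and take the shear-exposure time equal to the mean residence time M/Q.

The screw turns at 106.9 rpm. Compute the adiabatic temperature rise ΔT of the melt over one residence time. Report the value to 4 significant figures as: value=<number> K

Convert throughput: Q = 244.2 kg/h = 244.2/3600 = 0.0678333 kg/s
Mean residence time: t_res = M/Q_s = 12.58 kg / 0.0678333 kg/s = 185.455 s
Convert to SI: D = 0.0777 m, h = 0.00619 m, N = 106.9/60 = 1.78167 rev/s
γ̇ = π·D·N / h = π · 0.0777 · 1.78167 / 0.00619 = 70.2598 s⁻¹
ΔT = η·γ̇²·t_res / (ρ·cp) = 384 · (70.2598)² · 185.455 / (1304 · 2299) = 117.264 K

value=117.3 K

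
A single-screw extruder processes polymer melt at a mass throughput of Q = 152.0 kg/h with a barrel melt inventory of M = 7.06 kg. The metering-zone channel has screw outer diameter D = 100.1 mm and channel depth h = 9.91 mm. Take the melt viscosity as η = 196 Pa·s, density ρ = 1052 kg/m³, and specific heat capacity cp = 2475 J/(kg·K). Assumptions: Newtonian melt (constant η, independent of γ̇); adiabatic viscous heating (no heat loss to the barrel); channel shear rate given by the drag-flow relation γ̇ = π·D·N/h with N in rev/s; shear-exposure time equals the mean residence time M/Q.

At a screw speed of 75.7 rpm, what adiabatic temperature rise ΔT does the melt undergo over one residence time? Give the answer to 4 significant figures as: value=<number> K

value=20.18 K

Convert throughput: Q = 152.0 kg/h = 152.0/3600 = 0.0422222 kg/s
Mean residence time: t_res = M/Q_s = 7.06 kg / 0.0422222 kg/s = 167.211 s
D = 100.1 mm = 0.1001 m;  h = 9.91 mm = 0.00991 m;  N = 75.7 rpm / 60 = 1.26167 rev/s
γ̇ = π D N / h = (π)(0.1001)(1.26167) / 0.00991 = 40.0364 s⁻¹
ΔT = η·γ̇²·t_res/(ρ·cp) = [196 × 40.0364² × 167.211] / [1052 × 2475] = 20.1762 K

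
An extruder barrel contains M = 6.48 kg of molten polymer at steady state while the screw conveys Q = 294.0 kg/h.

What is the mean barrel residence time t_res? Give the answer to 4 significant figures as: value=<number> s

Convert throughput: Q = 294.0 kg/h = 294.0/3600 = 0.0816667 kg/s
t_res = M / Q_s = 6.48 ÷ 0.0816667 = 79.3469 s

value=79.35 s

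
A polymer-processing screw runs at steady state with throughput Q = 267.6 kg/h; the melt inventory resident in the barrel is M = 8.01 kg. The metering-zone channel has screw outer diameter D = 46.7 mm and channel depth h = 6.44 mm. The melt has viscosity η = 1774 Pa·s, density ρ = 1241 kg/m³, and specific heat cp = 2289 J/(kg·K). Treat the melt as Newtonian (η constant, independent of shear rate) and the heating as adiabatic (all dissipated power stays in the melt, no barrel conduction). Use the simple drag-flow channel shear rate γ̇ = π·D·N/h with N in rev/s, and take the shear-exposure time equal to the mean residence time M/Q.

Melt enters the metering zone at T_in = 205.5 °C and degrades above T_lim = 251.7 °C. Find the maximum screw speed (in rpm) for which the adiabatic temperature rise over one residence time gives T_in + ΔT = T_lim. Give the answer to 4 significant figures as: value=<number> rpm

Convert throughput: Q = 267.6 kg/h = 267.6/3600 = 0.0743333 kg/s
t_res = M / Q_s = 8.01 / 0.0743333 = 107.758 s
D = 46.7 mm = 0.0467 m;  h = 6.44 mm = 0.00644 m
ΔT_a = T_lim − T_in = 251.7 °C − 205.5 °C = 46.2 K
Invert ΔT = ηγ̇²t_res/(ρcp) for γ̇: γ̇_max² = ΔT_a ρ cp / (η t_res) = 46.2·1241·2289 / (1774·107.758) = 686.526 s⁻²
γ̇_max = √686.526 = 26.2016 s⁻¹
Solve γ̇ = πDN/h for N: N_max = γ̇_max·h/(π·D) = 26.2016 × 0.00644 / (π × 0.0467) = 1.15013 rev/s = 69.0079 rpm

value=69.01 rpm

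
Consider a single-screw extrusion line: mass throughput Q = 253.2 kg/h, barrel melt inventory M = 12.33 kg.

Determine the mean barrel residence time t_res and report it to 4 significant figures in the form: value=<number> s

Convert throughput: Q = 253.2 kg/h = 253.2/3600 = 0.0703333 kg/s
t_res = M / Q_s = 12.33 / 0.0703333 = 175.308 s

value=175.3 s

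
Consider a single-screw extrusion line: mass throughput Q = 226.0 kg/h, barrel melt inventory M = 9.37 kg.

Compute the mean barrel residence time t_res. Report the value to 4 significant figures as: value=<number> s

value=149.3 s

Throughput in SI: Q_s = 226.0 kg/h ÷ 3600 s/h = 0.0627778 kg/s
Mean residence time: t_res = M/Q_s = 9.37 kg / 0.0627778 kg/s = 149.257 s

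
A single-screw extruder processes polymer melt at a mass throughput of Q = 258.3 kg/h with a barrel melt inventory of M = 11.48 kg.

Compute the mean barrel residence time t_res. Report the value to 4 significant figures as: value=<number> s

Q_s = Q / 3600 = 258.3 / 3600 = 0.07175 kg/s
t_res = M / Q_s = 11.48 ÷ 0.07175 = 160 s

value=160.0 s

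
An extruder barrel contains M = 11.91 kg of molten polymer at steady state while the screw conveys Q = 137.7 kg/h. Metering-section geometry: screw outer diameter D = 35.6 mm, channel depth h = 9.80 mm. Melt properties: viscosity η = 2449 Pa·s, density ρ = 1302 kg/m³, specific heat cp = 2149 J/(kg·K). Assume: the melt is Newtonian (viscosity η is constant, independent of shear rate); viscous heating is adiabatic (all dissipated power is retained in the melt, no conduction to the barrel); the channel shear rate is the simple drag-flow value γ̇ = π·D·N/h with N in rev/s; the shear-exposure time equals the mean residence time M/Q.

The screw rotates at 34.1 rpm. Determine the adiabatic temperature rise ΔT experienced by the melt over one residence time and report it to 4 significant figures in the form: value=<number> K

Q_s = Q / 3600 = 137.7 / 3600 = 0.03825 kg/s
t_res = M / Q_s = 11.91 ÷ 0.03825 = 311.373 s
Convert to SI: D = 0.0356 m, h = 0.0098 m, N = 34.1/60 = 0.568333 rev/s
γ̇ = π D N / h = (π)(0.0356)(0.568333) / 0.0098 = 6.486 s⁻¹
Adiabatic rise: ΔT = η γ̇² t_res / (ρ cp) = 2449·(6.486)²·311.373 / (1302·2149) = 11.465 K

value=11.47 K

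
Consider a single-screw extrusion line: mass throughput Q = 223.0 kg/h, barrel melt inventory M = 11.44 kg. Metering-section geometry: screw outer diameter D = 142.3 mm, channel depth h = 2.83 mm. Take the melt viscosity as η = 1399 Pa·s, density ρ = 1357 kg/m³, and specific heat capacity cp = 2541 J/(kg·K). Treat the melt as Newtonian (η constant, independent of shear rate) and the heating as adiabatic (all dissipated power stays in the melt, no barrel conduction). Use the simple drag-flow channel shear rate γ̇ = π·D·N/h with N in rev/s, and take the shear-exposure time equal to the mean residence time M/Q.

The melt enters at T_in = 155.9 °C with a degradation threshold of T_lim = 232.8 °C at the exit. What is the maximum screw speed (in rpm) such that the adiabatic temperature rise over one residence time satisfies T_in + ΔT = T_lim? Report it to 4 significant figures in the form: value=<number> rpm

value=12.17 rpm

Throughput in SI: Q_s = 223.0 kg/h ÷ 3600 s/h = 0.0619444 kg/s
t_res = M / Q_s = 11.44 / 0.0619444 = 184.682 s
Geometry in SI: D = 142.3 mm → 0.1423 m, h = 2.83 mm → 0.00283 m
ΔT_a = T_lim − T_in = 232.8 °C − 155.9 °C = 76.9 K
Invert ΔT = ηγ̇²t_res/(ρcp) for γ̇: γ̇_max² = ΔT_a ρ cp / (η t_res) = 76.9·1357·2541 / (1399·184.682) = 1026.29 s⁻²
γ̇_max = sqrt(1026.29) = 32.0357 s⁻¹
Solve γ̇ = πDN/h for N: N_max = γ̇_max·h/(π·D) = 32.0357 × 0.00283 / (π × 0.1423) = 0.202799 rev/s = 12.168 rpm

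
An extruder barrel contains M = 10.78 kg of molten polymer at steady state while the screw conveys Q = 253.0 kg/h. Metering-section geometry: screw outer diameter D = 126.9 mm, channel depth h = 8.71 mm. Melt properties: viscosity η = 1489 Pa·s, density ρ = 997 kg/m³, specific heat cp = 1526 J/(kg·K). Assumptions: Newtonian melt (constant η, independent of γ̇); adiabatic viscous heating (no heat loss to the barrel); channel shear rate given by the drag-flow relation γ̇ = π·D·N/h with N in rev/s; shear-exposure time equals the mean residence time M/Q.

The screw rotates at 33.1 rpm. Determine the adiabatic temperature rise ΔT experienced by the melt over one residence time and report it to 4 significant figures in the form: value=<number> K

Throughput in SI: Q_s = 253.0 kg/h ÷ 3600 s/h = 0.0702778 kg/s
t_res = M / Q_s = 10.78 / 0.0702778 = 153.391 s
D = 126.9 mm = 0.1269 m;  h = 8.71 mm = 0.00871 m;  N = 33.1 rpm / 60 = 0.551667 rev/s
γ̇ = π D N / h = (π)(0.1269)(0.551667) / 0.00871 = 25.2505 s⁻¹
ΔT = η·γ̇²·t_res / (ρ·cp) = 1489 · (25.2505)² · 153.391 / (997 · 1526) = 95.7163 K

value=95.72 K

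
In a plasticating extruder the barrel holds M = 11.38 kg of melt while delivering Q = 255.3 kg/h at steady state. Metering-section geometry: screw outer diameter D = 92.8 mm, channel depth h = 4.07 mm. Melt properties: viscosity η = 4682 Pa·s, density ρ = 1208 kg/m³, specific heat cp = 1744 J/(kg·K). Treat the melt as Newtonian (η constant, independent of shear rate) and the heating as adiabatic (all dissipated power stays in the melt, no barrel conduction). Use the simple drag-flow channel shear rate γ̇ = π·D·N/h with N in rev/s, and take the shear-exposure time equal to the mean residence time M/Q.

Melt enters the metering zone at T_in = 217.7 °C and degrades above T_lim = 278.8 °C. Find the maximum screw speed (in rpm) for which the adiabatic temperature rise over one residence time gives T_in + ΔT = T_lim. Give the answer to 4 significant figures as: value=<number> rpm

Convert throughput: Q = 255.3 kg/h = 255.3/3600 = 0.0709167 kg/s
Mean residence time: t_res = M/Q_s = 11.38 kg / 0.0709167 kg/s = 160.47 s
Convert to metres: D = 0.0928 m, h = 0.00407 m
ΔT_a = T_lim − T_in = 278.8 − 217.7 = 61.1 K
Invert ΔT = ηγ̇²t_res/(ρcp) for γ̇: γ̇_max² = ΔT_a ρ cp / (η t_res) = 61.1·1208·1744 / (4682·160.47) = 171.328 s⁻²
γ̇_max = sqrt(171.328) = 13.0892 s⁻¹
Solve γ̇ = πDN/h for N: N_max = γ̇_max·h/(π·D) = 13.0892 × 0.00407 / (π × 0.0928) = 0.182731 rev/s = 10.9638 rpm

value=10.96 rpm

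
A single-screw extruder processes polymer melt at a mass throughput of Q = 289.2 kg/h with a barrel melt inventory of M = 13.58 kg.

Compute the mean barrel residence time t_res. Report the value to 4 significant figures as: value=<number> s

Q_s = Q / 3600 = 289.2 / 3600 = 0.0803333 kg/s
t_res = M / Q_s = 13.58 / 0.0803333 = 169.046 s

value=169.0 s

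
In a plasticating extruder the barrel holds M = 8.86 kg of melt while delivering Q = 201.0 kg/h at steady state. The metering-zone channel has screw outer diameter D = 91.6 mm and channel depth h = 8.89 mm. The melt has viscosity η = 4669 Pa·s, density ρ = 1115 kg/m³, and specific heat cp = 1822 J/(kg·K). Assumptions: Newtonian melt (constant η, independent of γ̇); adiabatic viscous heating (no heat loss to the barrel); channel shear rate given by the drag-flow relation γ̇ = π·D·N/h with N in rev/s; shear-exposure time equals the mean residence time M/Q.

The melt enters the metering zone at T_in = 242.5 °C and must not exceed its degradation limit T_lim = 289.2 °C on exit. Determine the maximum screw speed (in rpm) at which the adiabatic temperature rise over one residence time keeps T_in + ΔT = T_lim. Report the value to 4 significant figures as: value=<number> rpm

Q_s = Q / 3600 = 201.0 / 3600 = 0.0558333 kg/s
t_res = M / Q_s = 8.86 ÷ 0.0558333 = 158.687 s
Geometry in SI: D = 91.6 mm → 0.0916 m, h = 8.89 mm → 0.00889 m
ΔT_a = T_lim − T_in = 289.2 − 242.5 = 46.7 K
γ̇_max² = ΔT_a·ρ·cp/(η·t_res) = 46.7·1115·1822/(4669·158.687) = 128.049 s⁻²
Take the square root: γ̇_max = √(128.049) = 11.3159 s⁻¹
Solve γ̇ = πDN/h for N: N_max = γ̇_max·h/(π·D) = 11.3159 × 0.00889 / (π × 0.0916) = 0.349578 rev/s = 20.9747 rpm

value=20.97 rpm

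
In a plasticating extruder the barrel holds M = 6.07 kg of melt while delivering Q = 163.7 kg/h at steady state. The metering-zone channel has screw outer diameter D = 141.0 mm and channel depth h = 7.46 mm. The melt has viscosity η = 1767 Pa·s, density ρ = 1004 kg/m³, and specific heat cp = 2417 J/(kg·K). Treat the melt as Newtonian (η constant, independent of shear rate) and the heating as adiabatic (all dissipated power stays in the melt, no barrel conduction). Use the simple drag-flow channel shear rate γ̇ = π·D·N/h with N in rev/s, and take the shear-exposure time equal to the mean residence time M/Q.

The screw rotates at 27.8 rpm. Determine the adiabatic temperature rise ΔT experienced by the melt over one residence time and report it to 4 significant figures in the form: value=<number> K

Convert throughput: Q = 163.7 kg/h = 163.7/3600 = 0.0454722 kg/s
t_res = M / Q_s = 6.07 / 0.0454722 = 133.488 s
Convert to SI: D = 0.141 m, h = 0.00746 m, N = 27.8/60 = 0.463333 rev/s
γ̇ = π D N / h = (π)(0.141)(0.463333) / 0.00746 = 27.5121 s⁻¹
ΔT = η·γ̇²·t_res/(ρ·cp) = [1767 × 27.5121² × 133.488] / [1004 × 2417] = 73.5726 K

value=73.57 K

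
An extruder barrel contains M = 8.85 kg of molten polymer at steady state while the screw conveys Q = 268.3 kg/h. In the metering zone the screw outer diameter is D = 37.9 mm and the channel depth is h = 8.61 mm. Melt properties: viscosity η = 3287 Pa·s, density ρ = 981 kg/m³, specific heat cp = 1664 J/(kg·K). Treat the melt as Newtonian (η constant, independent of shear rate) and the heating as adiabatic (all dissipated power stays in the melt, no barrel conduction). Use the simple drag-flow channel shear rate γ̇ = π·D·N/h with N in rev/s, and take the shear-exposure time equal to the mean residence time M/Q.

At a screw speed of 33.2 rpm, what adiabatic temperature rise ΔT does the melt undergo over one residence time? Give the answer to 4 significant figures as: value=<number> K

Throughput in SI: Q_s = 268.3 kg/h ÷ 3600 s/h = 0.0745278 kg/s
t_res = M / Q_s = 8.85 ÷ 0.0745278 = 118.748 s
D = 37.9 mm = 0.0379 m;  h = 8.61 mm = 0.00861 m;  N = 33.2 rpm / 60 = 0.553333 rev/s
γ̇ = π·D·N / h = π · 0.0379 · 0.553333 / 0.00861 = 7.65196 s⁻¹
ΔT = η·γ̇²·t_res/(ρ·cp) = [3287 × 7.65196² × 118.748] / [981 × 1664] = 14.0006 K

value=14.00 K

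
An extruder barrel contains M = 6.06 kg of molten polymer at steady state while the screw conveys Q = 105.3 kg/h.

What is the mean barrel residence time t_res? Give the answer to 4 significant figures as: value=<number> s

value=207.2 s

Q_s = Q / 3600 = 105.3 / 3600 = 0.02925 kg/s
Mean residence time: t_res = M/Q_s = 6.06 kg / 0.02925 kg/s = 207.179 s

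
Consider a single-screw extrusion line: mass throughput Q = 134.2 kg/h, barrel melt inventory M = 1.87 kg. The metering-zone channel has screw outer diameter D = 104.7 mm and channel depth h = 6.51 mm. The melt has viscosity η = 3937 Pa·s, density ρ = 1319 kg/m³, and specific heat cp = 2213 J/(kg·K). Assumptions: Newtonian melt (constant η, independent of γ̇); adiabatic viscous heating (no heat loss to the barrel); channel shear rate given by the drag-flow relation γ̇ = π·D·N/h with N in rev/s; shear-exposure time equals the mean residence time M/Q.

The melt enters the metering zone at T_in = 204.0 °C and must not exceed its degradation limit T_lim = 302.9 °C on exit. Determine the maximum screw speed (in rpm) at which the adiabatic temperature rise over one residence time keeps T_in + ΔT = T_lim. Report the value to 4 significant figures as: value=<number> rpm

Q_s = Q / 3600 = 134.2 / 3600 = 0.0372778 kg/s
t_res = M / Q_s = 1.87 / 0.0372778 = 50.1639 s
D = 104.7 mm = 0.1047 m;  h = 6.51 mm = 0.00651 m
ΔT_a = T_lim − T_in = 302.9 − 204.0 = 98.9 K
Invert ΔT = ηγ̇²t_res/(ρcp) for γ̇: γ̇_max² = ΔT_a ρ cp / (η t_res) = 98.9·1319·2213 / (3937·50.1639) = 1461.72 s⁻²
Take the square root: γ̇_max = √(1461.72) = 38.2325 s⁻¹
N_max = γ̇_max h / (πD) = 38.2325·0.00651/(π·0.1047) = 0.756689 rev/s → ×60 = 45.4013 rpm

value=45.40 rpm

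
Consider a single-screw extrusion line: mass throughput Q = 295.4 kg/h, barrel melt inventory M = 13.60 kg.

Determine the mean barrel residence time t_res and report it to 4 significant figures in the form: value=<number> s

Throughput in SI: Q_s = 295.4 kg/h ÷ 3600 s/h = 0.0820556 kg/s
t_res = M / Q_s = 13.60 ÷ 0.0820556 = 165.741 s

value=165.7 s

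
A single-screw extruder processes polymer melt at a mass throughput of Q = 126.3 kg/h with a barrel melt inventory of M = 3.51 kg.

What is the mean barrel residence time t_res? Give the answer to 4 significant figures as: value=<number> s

Convert throughput: Q = 126.3 kg/h = 126.3/3600 = 0.0350833 kg/s
Mean residence time: t_res = M/Q_s = 3.51 kg / 0.0350833 kg/s = 100.048 s

value=100.0 s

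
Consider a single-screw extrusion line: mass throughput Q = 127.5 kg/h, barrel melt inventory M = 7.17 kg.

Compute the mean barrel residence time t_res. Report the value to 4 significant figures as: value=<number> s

value=202.4 s

Throughput in SI: Q_s = 127.5 kg/h ÷ 3600 s/h = 0.0354167 kg/s
t_res = M / Q_s = 7.17 / 0.0354167 = 202.447 s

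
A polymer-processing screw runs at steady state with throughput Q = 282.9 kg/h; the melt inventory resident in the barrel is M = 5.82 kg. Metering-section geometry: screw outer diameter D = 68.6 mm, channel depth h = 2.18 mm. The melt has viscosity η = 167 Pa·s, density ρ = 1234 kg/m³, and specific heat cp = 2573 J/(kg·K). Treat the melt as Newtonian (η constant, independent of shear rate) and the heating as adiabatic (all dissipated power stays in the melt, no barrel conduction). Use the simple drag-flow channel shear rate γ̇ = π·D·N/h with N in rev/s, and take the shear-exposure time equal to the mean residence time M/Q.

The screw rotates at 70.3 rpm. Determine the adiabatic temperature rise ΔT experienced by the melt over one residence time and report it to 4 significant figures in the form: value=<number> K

value=52.26 K

Q_s = Q / 3600 = 282.9 / 3600 = 0.0785833 kg/s
Mean residence time: t_res = M/Q_s = 5.82 kg / 0.0785833 kg/s = 74.0615 s
Convert to SI: D = 0.0686 m, h = 0.00218 m, N = 70.3/60 = 1.17167 rev/s
Shear rate: γ̇ = πDN/h = π·0.0686·1.17167/0.00218 = 115.83 s⁻¹
Adiabatic rise: ΔT = η γ̇² t_res / (ρ cp) = 167·(115.83)²·74.0615 / (1234·2573) = 52.2633 K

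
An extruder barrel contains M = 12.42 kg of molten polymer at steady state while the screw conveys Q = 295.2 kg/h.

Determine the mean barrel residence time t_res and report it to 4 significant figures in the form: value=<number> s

Throughput in SI: Q_s = 295.2 kg/h ÷ 3600 s/h = 0.082 kg/s
t_res = M / Q_s = 12.42 ÷ 0.082 = 151.463 s

value=151.5 s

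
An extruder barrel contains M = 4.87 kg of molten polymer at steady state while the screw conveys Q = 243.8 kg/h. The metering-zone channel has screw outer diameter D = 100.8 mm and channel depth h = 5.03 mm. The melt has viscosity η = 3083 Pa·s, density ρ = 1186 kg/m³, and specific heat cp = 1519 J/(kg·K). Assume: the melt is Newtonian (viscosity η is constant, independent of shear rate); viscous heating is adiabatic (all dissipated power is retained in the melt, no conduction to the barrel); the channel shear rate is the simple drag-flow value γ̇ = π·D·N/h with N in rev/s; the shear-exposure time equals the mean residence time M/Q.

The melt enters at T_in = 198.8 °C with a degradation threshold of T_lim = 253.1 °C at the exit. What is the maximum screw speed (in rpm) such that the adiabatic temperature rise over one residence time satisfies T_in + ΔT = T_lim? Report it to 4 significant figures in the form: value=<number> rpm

value=20.02 rpm

Throughput in SI: Q_s = 243.8 kg/h ÷ 3600 s/h = 0.0677222 kg/s
t_res = M / Q_s = 4.87 ÷ 0.0677222 = 71.9114 s
Convert to metres: D = 0.1008 m, h = 0.00503 m
ΔT_a = T_lim − T_in = 253.1 °C − 198.8 °C = 54.3 K
γ̇_max² = ΔT_a·ρ·cp / (η·t_res) = [54.3 × 1186 × 1519] / [3083 × 71.9114] = 441.236 s⁻²
γ̇_max = sqrt(441.236) = 21.0056 s⁻¹
N_max = γ̇_max h / (πD) = 21.0056·0.00503/(π·0.1008) = 0.333652 rev/s → ×60 = 20.0191 rpm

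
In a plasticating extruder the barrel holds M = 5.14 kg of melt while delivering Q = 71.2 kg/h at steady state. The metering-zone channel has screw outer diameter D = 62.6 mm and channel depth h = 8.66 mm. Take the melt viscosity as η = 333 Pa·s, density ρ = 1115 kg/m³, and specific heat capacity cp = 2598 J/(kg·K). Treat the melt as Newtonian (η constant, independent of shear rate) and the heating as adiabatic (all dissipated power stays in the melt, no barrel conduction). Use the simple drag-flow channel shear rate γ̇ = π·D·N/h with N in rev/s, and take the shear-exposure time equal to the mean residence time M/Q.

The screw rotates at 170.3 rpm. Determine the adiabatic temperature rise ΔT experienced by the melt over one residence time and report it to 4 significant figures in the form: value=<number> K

value=124.1 K

Throughput in SI: Q_s = 71.2 kg/h ÷ 3600 s/h = 0.0197778 kg/s
Mean residence time: t_res = M/Q_s = 5.14 kg / 0.0197778 kg/s = 259.888 s
D = 62.6 mm = 0.0626 m;  h = 8.66 mm = 0.00866 m;  N = 170.3 rpm / 60 = 2.83833 rev/s
γ̇ = π·D·N / h = π · 0.0626 · 2.83833 / 0.00866 = 64.4569 s⁻¹
ΔT = η·γ̇²·t_res/(ρ·cp) = [333 × 64.4569² × 259.888] / [1115 × 2598] = 124.124 K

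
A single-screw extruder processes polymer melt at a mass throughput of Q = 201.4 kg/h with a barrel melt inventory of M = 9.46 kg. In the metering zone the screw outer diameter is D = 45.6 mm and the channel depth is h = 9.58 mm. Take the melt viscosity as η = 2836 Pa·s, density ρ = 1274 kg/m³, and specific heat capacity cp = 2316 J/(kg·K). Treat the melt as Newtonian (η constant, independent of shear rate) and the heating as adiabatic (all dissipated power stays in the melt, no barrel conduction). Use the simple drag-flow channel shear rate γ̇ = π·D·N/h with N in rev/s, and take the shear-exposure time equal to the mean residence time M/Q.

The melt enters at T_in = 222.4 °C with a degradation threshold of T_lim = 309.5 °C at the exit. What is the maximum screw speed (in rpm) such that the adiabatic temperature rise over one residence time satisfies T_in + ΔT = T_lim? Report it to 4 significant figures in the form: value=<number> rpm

value=92.88 rpm

Q_s = Q / 3600 = 201.4 / 3600 = 0.0559444 kg/s
t_res = M / Q_s = 9.46 / 0.0559444 = 169.096 s
Convert to metres: D = 0.0456 m, h = 0.00958 m
ΔT_a = T_lim − T_in = 309.5 °C − 222.4 °C = 87.1 K
Invert ΔT = ηγ̇²t_res/(ρcp) for γ̇: γ̇_max² = ΔT_a ρ cp / (η t_res) = 87.1·1274·2316 / (2836·169.096) = 535.902 s⁻²
Take the square root: γ̇_max = √(535.902) = 23.1496 s⁻¹
N_max = γ̇_max·h / (π·D) = 23.1496 · 0.00958 / (π · 0.0456) = 1.54808 rev/s = 92.8849 rpm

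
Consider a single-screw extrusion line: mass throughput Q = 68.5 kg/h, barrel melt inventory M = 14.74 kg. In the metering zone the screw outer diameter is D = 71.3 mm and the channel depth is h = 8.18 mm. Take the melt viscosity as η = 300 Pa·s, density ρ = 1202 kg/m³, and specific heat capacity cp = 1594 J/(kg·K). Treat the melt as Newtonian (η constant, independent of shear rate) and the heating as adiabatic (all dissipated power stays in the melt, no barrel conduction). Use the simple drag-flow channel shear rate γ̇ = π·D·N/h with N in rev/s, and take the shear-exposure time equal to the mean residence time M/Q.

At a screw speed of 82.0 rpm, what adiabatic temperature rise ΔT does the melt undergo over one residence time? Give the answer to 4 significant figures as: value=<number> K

value=169.9 K

Throughput in SI: Q_s = 68.5 kg/h ÷ 3600 s/h = 0.0190278 kg/s
t_res = M / Q_s = 14.74 / 0.0190278 = 774.657 s
Geometry in metres: D = 71.3 mm → 0.0713 m, h = 8.18 mm → 0.00818 m; screw speed N = 82.0 rpm = 1.36667 rev/s
γ̇ = π D N / h = (π)(0.0713)(1.36667) / 0.00818 = 37.4239 s⁻¹
Adiabatic rise: ΔT = η γ̇² t_res / (ρ cp) = 300·(37.4239)²·774.657 / (1202·1594) = 169.877 K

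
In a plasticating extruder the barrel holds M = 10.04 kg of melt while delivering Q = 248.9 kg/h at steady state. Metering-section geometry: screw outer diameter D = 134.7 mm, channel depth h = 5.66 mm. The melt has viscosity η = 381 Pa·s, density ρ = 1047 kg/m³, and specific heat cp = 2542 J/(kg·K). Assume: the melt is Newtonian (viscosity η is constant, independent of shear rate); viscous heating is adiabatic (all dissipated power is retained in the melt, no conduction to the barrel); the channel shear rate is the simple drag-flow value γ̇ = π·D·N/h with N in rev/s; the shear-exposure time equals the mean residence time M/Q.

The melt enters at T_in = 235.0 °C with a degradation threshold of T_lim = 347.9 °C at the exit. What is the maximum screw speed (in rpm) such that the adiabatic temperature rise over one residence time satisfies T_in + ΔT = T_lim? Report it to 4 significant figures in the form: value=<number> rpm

value=59.14 rpm

Throughput in SI: Q_s = 248.9 kg/h ÷ 3600 s/h = 0.0691389 kg/s
Mean residence time: t_res = M/Q_s = 10.04 kg / 0.0691389 kg/s = 145.215 s
D = 134.7 mm = 0.1347 m;  h = 5.66 mm = 0.00566 m
ΔT_a = T_lim − T_in = 347.9 °C − 235.0 °C = 112.9 K
γ̇_max² = ΔT_a·ρ·cp / (η·t_res) = [112.9 × 1047 × 2542] / [381 × 145.215] = 5431 s⁻²
Take the square root: γ̇_max = √(5431) = 73.6953 s⁻¹
N_max = γ̇_max·h / (π·D) = 73.6953 · 0.00566 / (π · 0.1347) = 0.985687 rev/s = 59.1412 rpm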